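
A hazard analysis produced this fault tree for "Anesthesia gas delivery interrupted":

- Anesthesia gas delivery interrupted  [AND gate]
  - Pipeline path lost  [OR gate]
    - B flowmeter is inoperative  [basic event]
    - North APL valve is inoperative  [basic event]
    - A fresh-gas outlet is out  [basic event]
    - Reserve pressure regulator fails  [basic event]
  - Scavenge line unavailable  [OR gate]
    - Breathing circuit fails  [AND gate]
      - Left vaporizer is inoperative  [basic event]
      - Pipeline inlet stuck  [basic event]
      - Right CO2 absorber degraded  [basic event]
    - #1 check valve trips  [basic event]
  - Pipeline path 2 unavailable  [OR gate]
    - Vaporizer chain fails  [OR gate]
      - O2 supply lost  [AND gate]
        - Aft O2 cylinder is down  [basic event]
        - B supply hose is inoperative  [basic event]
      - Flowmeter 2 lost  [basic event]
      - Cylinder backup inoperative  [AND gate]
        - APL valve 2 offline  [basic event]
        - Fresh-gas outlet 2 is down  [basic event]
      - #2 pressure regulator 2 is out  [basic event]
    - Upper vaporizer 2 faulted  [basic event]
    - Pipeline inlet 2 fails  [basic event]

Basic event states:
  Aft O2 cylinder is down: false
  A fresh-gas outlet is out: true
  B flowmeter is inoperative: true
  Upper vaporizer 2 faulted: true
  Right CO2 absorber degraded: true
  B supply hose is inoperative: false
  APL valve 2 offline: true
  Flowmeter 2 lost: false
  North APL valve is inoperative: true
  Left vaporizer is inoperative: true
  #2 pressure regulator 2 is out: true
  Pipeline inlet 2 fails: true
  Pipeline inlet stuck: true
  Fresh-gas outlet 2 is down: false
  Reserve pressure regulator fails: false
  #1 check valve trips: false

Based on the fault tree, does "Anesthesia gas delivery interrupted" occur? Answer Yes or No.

Pipeline path lost [OR]: B flowmeter is inoperative=occurs, North APL valve is inoperative=occurs, A fresh-gas outlet is out=occurs, Reserve pressure regulator fails=not → at least one input occurs → occurs.
Breathing circuit fails [AND]: Left vaporizer is inoperative=occurs, Pipeline inlet stuck=occurs, Right CO2 absorber degraded=occurs → all inputs occur → occurs.
Scavenge line unavailable [OR]: Breathing circuit fails=occurs, #1 check valve trips=not → at least one input occurs → occurs.
O2 supply lost [AND]: Aft O2 cylinder is down=not, B supply hose is inoperative=not → not all inputs occur → does not occur.
Cylinder backup inoperative [AND]: APL valve 2 offline=occurs, Fresh-gas outlet 2 is down=not → not all inputs occur → does not occur.
Vaporizer chain fails [OR]: O2 supply lost=not, Flowmeter 2 lost=not, Cylinder backup inoperative=not, #2 pressure regulator 2 is out=occurs → at least one input occurs → occurs.
Pipeline path 2 unavailable [OR]: Vaporizer chain fails=occurs, Upper vaporizer 2 faulted=occurs, Pipeline inlet 2 fails=occurs → at least one input occurs → occurs.
Anesthesia gas delivery interrupted [AND]: Pipeline path lost=occurs, Scavenge line unavailable=occurs, Pipeline path 2 unavailable=occurs → all inputs occur → occurs.

Yes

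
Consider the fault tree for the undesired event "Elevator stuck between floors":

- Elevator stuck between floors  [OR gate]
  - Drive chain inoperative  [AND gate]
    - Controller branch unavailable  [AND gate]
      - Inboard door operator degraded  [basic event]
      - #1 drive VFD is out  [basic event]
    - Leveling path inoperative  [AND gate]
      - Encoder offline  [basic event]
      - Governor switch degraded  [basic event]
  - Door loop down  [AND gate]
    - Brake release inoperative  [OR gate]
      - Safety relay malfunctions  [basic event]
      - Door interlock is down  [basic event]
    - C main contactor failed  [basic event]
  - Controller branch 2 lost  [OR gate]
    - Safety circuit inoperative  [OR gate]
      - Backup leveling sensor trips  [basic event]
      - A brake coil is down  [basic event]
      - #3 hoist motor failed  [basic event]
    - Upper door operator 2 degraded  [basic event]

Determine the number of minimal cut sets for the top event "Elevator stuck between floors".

7

Controller branch unavailable [AND]: one cut set from each child combined → 1 × 1 = 1 cut set(s).
Leveling path inoperative [AND]: one cut set from each child combined → 1 × 1 = 1 cut set(s).
Drive chain inoperative [AND]: one cut set from each child combined → 1 × 1 = 1 cut set(s).
Brake release inoperative [OR]: union of children's cut sets → 2 cut set(s).
Door loop down [AND]: one cut set from each child combined → 2 × 1 = 2 cut set(s).
Safety circuit inoperative [OR]: union of children's cut sets → 3 cut set(s).
Controller branch 2 lost [OR]: union of children's cut sets → 4 cut set(s).
Elevator stuck between floors [OR]: union of children's cut sets → 7 cut set(s).
Minimal cut sets: {#1 drive VFD is out, Encoder offline, Governor switch degraded, Inboard door operator degraded}; {C main contactor failed, Safety relay malfunctions}; {C main contactor failed, Door interlock is down}; {Backup leveling sensor trips}; {A brake coil is down}; {#3 hoist motor failed}; {Upper door operator 2 degraded}.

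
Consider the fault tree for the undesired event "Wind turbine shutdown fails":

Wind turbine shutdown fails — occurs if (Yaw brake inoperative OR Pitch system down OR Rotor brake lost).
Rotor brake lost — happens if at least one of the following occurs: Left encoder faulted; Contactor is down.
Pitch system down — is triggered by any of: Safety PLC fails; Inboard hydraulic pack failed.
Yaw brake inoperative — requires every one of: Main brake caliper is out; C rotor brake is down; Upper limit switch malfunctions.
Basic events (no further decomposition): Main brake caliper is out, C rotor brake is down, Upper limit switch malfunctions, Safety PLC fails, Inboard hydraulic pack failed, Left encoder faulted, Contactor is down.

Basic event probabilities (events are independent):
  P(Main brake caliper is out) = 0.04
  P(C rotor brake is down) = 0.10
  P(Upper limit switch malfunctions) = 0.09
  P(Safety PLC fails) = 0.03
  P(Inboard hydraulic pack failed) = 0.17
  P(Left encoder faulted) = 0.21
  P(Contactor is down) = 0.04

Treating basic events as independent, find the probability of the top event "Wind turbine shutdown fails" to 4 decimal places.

P(Yaw brake inoperative) [AND] = 0.04 × 0.10 × 0.09 = 0.000360
P(Pitch system down) [OR] = 1 − (1−0.03) × (1−0.17) = 0.194900
P(Rotor brake lost) [OR] = 1 − (1−0.21) × (1−0.04) = 0.241600
P(Wind turbine shutdown fails) [OR] = 1 − (1−0.000360) × (1−0.194900) × (1−0.241600) = 0.389632
Rounded to 4 decimal places: P(Wind turbine shutdown fails) ≈ 0.3896.

0.3896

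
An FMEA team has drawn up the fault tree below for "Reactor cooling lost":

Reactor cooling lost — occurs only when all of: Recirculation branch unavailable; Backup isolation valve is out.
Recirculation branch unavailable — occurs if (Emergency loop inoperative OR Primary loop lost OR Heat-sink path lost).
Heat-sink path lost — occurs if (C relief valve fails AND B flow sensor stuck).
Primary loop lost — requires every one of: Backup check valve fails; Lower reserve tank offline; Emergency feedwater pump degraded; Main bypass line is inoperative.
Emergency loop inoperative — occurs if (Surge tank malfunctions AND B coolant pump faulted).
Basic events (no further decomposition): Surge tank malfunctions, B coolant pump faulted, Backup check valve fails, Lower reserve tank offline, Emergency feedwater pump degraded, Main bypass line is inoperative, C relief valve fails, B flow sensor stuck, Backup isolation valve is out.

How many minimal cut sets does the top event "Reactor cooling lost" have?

Emergency loop inoperative [AND]: one cut set from each child combined → 1 × 1 = 1 cut set(s).
Primary loop lost [AND]: one cut set from each child combined → 1 × 1 × 1 × 1 = 1 cut set(s).
Heat-sink path lost [AND]: one cut set from each child combined → 1 × 1 = 1 cut set(s).
Recirculation branch unavailable [OR]: union of children's cut sets → 3 cut set(s).
Reactor cooling lost [AND]: one cut set from each child combined → 3 × 1 = 3 cut set(s).
Minimal cut sets: {B coolant pump faulted, Backup isolation valve is out, Surge tank malfunctions}; {Backup check valve fails, Backup isolation valve is out, Emergency feedwater pump degraded, Lower reserve tank offline, Main bypass line is inoperative}; {B flow sensor stuck, Backup isolation valve is out, C relief valve fails}.

3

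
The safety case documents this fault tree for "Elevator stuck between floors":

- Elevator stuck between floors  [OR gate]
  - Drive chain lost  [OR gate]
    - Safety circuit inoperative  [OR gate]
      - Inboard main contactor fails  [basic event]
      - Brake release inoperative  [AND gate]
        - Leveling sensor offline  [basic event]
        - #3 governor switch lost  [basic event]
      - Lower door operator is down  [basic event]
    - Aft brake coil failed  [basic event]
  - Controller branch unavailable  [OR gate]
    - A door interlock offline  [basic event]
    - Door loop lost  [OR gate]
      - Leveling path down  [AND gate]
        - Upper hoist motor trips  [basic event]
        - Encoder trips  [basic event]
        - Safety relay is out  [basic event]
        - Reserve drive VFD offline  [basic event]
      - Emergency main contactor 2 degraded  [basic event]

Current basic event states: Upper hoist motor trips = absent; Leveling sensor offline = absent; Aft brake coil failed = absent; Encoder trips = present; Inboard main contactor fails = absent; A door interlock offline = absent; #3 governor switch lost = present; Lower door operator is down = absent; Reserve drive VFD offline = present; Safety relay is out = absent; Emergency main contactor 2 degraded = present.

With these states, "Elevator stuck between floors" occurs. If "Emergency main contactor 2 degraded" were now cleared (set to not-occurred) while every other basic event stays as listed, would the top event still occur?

Counterfactual: set "Emergency main contactor 2 degraded" to not occurred.
Brake release inoperative [AND]: Leveling sensor offline=not, #3 governor switch lost=occurs → not all inputs occur → does not occur.
Safety circuit inoperative [OR]: Inboard main contactor fails=not, Brake release inoperative=not, Lower door operator is down=not → no input occurs → does not occur.
Drive chain lost [OR]: Safety circuit inoperative=not, Aft brake coil failed=not → no input occurs → does not occur.
Leveling path down [AND]: Upper hoist motor trips=not, Encoder trips=occurs, Safety relay is out=not, Reserve drive VFD offline=occurs → not all inputs occur → does not occur.
Door loop lost [OR]: Leveling path down=not, Emergency main contactor 2 degraded=not → no input occurs → does not occur.
Controller branch unavailable [OR]: A door interlock offline=not, Door loop lost=not → no input occurs → does not occur.
Elevator stuck between floors [OR]: Drive chain lost=not, Controller branch unavailable=not → no input occurs → does not occur.

No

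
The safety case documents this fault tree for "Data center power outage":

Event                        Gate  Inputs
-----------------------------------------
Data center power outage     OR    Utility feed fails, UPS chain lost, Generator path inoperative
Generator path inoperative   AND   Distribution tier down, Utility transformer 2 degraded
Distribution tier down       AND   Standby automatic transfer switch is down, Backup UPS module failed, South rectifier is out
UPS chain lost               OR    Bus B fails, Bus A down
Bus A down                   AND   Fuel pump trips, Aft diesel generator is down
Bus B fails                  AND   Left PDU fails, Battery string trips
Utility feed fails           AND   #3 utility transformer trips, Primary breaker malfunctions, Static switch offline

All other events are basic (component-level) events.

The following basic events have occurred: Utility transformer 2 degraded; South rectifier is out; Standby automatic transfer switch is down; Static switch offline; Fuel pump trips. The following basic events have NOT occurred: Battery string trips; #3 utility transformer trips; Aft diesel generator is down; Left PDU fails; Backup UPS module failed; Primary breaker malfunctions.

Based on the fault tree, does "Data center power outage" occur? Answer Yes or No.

Utility feed fails [AND]: #3 utility transformer trips=not, Primary breaker malfunctions=not, Static switch offline=occurs → not all inputs occur → does not occur.
Bus B fails [AND]: Left PDU fails=not, Battery string trips=not → not all inputs occur → does not occur.
Bus A down [AND]: Fuel pump trips=occurs, Aft diesel generator is down=not → not all inputs occur → does not occur.
UPS chain lost [OR]: Bus B fails=not, Bus A down=not → no input occurs → does not occur.
Distribution tier down [AND]: Standby automatic transfer switch is down=occurs, Backup UPS module failed=not, South rectifier is out=occurs → not all inputs occur → does not occur.
Generator path inoperative [AND]: Distribution tier down=not, Utility transformer 2 degraded=occurs → not all inputs occur → does not occur.
Data center power outage [OR]: Utility feed fails=not, UPS chain lost=not, Generator path inoperative=not → no input occurs → does not occur.

No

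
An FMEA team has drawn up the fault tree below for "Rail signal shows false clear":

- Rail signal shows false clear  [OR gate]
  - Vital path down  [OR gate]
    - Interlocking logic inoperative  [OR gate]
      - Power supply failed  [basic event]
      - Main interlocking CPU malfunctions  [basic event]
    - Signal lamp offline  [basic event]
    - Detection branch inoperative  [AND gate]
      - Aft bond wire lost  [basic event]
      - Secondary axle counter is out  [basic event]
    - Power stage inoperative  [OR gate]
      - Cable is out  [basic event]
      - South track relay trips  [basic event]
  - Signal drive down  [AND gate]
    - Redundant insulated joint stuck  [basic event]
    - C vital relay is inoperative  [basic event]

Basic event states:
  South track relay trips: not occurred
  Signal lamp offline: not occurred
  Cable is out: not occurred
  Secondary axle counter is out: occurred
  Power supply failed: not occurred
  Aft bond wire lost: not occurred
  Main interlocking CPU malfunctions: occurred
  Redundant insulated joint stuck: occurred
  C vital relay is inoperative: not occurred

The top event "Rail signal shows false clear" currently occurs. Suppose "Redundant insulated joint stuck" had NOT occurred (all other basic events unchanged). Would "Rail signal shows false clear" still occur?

Counterfactual: set "Redundant insulated joint stuck" to not occurred.
Interlocking logic inoperative [OR]: Power supply failed=not, Main interlocking CPU malfunctions=occurs → at least one input occurs → occurs.
Detection branch inoperative [AND]: Aft bond wire lost=not, Secondary axle counter is out=occurs → not all inputs occur → does not occur.
Power stage inoperative [OR]: Cable is out=not, South track relay trips=not → no input occurs → does not occur.
Vital path down [OR]: Interlocking logic inoperative=occurs, Signal lamp offline=not, Detection branch inoperative=not, Power stage inoperative=not → at least one input occurs → occurs.
Signal drive down [AND]: Redundant insulated joint stuck=not, C vital relay is inoperative=not → not all inputs occur → does not occur.
Rail signal shows false clear [OR]: Vital path down=occurs, Signal drive down=not → at least one input occurs → occurs.

Yes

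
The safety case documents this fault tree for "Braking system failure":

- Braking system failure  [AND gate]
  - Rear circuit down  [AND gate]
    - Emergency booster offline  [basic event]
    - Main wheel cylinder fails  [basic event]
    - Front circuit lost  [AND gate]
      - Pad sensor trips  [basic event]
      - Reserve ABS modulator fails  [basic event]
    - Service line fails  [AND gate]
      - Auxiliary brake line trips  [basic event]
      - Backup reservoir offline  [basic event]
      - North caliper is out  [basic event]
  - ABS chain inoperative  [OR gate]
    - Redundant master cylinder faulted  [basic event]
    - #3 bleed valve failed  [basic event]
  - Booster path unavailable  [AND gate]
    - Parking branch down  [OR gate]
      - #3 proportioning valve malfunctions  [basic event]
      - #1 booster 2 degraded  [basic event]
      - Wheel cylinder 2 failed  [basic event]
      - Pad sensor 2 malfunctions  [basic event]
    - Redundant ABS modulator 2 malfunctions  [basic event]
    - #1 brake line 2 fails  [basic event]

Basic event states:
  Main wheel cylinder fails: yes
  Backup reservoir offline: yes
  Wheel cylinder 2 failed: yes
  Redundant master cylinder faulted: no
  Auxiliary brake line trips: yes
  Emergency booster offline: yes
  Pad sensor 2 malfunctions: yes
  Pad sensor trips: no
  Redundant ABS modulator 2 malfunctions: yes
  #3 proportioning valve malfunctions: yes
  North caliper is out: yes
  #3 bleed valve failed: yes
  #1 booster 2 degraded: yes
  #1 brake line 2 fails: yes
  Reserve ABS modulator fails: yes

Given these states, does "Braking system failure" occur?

Front circuit lost [AND]: Pad sensor trips=not, Reserve ABS modulator fails=occurs → not all inputs occur → does not occur.
Service line fails [AND]: Auxiliary brake line trips=occurs, Backup reservoir offline=occurs, North caliper is out=occurs → all inputs occur → occurs.
Rear circuit down [AND]: Emergency booster offline=occurs, Main wheel cylinder fails=occurs, Front circuit lost=not, Service line fails=occurs → not all inputs occur → does not occur.
ABS chain inoperative [OR]: Redundant master cylinder faulted=not, #3 bleed valve failed=occurs → at least one input occurs → occurs.
Parking branch down [OR]: #3 proportioning valve malfunctions=occurs, #1 booster 2 degraded=occurs, Wheel cylinder 2 failed=occurs, Pad sensor 2 malfunctions=occurs → at least one input occurs → occurs.
Booster path unavailable [AND]: Parking branch down=occurs, Redundant ABS modulator 2 malfunctions=occurs, #1 brake line 2 fails=occurs → all inputs occur → occurs.
Braking system failure [AND]: Rear circuit down=not, ABS chain inoperative=occurs, Booster path unavailable=occurs → not all inputs occur → does not occur.

No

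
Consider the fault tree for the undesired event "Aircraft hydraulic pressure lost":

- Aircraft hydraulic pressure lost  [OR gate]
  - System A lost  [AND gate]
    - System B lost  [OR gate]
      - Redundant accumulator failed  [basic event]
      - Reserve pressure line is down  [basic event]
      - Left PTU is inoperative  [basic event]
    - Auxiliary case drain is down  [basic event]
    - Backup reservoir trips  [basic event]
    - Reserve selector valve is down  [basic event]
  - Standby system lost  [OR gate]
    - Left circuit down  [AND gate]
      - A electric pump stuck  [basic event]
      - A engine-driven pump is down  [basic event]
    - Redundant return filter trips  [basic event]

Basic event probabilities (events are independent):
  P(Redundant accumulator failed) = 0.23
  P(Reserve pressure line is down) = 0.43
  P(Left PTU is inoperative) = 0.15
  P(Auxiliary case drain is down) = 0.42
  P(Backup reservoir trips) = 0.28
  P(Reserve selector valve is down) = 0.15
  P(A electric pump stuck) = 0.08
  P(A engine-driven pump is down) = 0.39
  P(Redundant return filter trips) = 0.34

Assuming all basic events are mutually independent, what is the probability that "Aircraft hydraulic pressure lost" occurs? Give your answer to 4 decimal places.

0.3677

P(System B lost) [OR] = 1 − (1−0.23) × (1−0.43) × (1−0.15) = 0.626935
P(System A lost) [AND] = 0.626935 × 0.42 × 0.28 × 0.15 = 0.011059
P(Left circuit down) [AND] = 0.08 × 0.39 = 0.031200
P(Standby system lost) [OR] = 1 − (1−0.031200) × (1−0.34) = 0.360592
P(Aircraft hydraulic pressure lost) [OR] = 1 − (1−0.011059) × (1−0.360592) = 0.367663
Rounded to 4 decimal places: P(Aircraft hydraulic pressure lost) ≈ 0.3677.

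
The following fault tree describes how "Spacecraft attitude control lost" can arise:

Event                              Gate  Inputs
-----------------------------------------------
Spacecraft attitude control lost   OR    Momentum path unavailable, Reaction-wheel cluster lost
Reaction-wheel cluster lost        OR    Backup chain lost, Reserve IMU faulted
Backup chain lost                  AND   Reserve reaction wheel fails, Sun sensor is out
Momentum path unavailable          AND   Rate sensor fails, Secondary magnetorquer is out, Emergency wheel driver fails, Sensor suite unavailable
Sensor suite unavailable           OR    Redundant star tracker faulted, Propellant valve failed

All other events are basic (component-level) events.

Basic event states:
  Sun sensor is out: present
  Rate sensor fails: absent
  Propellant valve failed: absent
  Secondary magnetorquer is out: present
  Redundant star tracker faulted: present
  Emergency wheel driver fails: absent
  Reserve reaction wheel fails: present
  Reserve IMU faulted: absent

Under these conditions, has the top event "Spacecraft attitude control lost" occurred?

Sensor suite unavailable [OR]: Redundant star tracker faulted=occurs, Propellant valve failed=not → at least one input occurs → occurs.
Momentum path unavailable [AND]: Rate sensor fails=not, Secondary magnetorquer is out=occurs, Emergency wheel driver fails=not, Sensor suite unavailable=occurs → not all inputs occur → does not occur.
Backup chain lost [AND]: Reserve reaction wheel fails=occurs, Sun sensor is out=occurs → all inputs occur → occurs.
Reaction-wheel cluster lost [OR]: Backup chain lost=occurs, Reserve IMU faulted=not → at least one input occurs → occurs.
Spacecraft attitude control lost [OR]: Momentum path unavailable=not, Reaction-wheel cluster lost=occurs → at least one input occurs → occurs.

Yes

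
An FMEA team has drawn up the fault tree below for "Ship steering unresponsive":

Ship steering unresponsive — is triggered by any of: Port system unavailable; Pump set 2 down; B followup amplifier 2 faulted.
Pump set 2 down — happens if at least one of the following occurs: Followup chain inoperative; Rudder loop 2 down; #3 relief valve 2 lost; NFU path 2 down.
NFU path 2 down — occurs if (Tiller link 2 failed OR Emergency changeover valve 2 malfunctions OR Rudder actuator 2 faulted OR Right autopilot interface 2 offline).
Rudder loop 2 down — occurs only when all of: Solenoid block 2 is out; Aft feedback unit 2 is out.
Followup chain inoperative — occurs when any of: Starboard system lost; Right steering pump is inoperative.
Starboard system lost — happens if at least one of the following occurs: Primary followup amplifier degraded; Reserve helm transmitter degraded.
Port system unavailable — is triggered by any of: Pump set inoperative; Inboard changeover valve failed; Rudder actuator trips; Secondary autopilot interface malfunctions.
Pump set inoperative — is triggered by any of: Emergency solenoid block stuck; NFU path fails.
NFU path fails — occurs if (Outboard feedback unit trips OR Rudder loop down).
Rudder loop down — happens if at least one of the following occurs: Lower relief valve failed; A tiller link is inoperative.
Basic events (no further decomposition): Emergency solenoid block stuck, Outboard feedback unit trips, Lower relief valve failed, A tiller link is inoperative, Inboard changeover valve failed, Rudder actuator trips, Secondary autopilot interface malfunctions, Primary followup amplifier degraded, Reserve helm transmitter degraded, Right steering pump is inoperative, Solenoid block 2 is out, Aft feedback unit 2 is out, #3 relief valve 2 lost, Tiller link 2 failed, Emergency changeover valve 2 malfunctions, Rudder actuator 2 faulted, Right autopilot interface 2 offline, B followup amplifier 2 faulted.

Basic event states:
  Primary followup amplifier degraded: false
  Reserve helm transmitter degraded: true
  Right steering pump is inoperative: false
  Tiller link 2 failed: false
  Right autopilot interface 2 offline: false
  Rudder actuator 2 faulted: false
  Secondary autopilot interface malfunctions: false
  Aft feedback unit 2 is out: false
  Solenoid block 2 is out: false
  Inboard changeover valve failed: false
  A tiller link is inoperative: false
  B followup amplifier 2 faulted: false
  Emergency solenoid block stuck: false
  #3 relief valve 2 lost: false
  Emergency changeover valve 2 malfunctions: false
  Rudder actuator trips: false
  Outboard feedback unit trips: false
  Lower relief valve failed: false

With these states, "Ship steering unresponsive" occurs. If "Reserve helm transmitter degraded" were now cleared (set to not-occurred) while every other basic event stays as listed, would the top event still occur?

No

Counterfactual: set "Reserve helm transmitter degraded" to not occurred.
Rudder loop down [OR]: Lower relief valve failed=not, A tiller link is inoperative=not → no input occurs → does not occur.
NFU path fails [OR]: Outboard feedback unit trips=not, Rudder loop down=not → no input occurs → does not occur.
Pump set inoperative [OR]: Emergency solenoid block stuck=not, NFU path fails=not → no input occurs → does not occur.
Port system unavailable [OR]: Pump set inoperative=not, Inboard changeover valve failed=not, Rudder actuator trips=not, Secondary autopilot interface malfunctions=not → no input occurs → does not occur.
Starboard system lost [OR]: Primary followup amplifier degraded=not, Reserve helm transmitter degraded=not → no input occurs → does not occur.
Followup chain inoperative [OR]: Starboard system lost=not, Right steering pump is inoperative=not → no input occurs → does not occur.
Rudder loop 2 down [AND]: Solenoid block 2 is out=not, Aft feedback unit 2 is out=not → not all inputs occur → does not occur.
NFU path 2 down [OR]: Tiller link 2 failed=not, Emergency changeover valve 2 malfunctions=not, Rudder actuator 2 faulted=not, Right autopilot interface 2 offline=not → no input occurs → does not occur.
Pump set 2 down [OR]: Followup chain inoperative=not, Rudder loop 2 down=not, #3 relief valve 2 lost=not, NFU path 2 down=not → no input occurs → does not occur.
Ship steering unresponsive [OR]: Port system unavailable=not, Pump set 2 down=not, B followup amplifier 2 faulted=not → no input occurs → does not occur.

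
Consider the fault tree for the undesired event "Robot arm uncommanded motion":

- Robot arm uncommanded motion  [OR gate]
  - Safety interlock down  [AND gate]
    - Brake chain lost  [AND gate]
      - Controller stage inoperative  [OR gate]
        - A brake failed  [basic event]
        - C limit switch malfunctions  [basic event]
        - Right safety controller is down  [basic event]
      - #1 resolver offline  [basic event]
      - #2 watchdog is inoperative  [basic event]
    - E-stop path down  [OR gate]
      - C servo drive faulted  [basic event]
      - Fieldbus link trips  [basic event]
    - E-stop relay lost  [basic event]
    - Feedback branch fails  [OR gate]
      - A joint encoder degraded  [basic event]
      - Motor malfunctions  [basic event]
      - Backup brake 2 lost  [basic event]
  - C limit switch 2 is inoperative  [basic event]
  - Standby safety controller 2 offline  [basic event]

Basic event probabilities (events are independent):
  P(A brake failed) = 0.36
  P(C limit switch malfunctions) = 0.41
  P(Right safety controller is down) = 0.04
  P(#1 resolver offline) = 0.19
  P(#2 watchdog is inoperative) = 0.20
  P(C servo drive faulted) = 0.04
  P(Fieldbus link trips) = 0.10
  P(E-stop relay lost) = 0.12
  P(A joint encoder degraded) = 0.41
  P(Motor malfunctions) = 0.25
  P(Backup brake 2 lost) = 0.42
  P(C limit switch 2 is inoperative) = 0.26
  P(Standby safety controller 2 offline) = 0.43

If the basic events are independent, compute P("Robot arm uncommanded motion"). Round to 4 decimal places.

0.5783

P(Controller stage inoperative) [OR] = 1 − (1−0.36) × (1−0.41) × (1−0.04) = 0.637504
P(Brake chain lost) [AND] = 0.637504 × 0.19 × 0.20 = 0.024225
P(E-stop path down) [OR] = 1 − (1−0.04) × (1−0.10) = 0.136000
P(Feedback branch fails) [OR] = 1 − (1−0.41) × (1−0.25) × (1−0.42) = 0.743350
P(Safety interlock down) [AND] = 0.024225 × 0.136000 × 0.12 × 0.743350 = 0.000294
P(Robot arm uncommanded motion) [OR] = 1 − (1−0.000294) × (1−0.26) × (1−0.43) = 0.578324
Rounded to 4 decimal places: P(Robot arm uncommanded motion) ≈ 0.5783.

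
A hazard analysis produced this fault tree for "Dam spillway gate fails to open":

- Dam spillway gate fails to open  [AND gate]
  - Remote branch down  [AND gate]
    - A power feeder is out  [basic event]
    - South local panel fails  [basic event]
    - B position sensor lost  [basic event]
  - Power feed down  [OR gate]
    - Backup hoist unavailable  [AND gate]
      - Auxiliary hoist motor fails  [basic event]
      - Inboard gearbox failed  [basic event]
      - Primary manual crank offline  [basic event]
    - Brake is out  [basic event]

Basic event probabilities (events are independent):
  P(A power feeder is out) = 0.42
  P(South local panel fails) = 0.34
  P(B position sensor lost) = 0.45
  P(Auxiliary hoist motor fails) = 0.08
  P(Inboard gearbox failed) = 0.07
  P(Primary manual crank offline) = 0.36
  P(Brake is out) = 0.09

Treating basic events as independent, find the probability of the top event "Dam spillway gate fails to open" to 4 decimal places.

0.0059

P(Remote branch down) [AND] = 0.42 × 0.34 × 0.45 = 0.064260
P(Backup hoist unavailable) [AND] = 0.08 × 0.07 × 0.36 = 0.002016
P(Power feed down) [OR] = 1 − (1−0.002016) × (1−0.09) = 0.091835
P(Dam spillway gate fails to open) [AND] = 0.064260 × 0.091835 = 0.005901
Rounded to 4 decimal places: P(Dam spillway gate fails to open) ≈ 0.0059.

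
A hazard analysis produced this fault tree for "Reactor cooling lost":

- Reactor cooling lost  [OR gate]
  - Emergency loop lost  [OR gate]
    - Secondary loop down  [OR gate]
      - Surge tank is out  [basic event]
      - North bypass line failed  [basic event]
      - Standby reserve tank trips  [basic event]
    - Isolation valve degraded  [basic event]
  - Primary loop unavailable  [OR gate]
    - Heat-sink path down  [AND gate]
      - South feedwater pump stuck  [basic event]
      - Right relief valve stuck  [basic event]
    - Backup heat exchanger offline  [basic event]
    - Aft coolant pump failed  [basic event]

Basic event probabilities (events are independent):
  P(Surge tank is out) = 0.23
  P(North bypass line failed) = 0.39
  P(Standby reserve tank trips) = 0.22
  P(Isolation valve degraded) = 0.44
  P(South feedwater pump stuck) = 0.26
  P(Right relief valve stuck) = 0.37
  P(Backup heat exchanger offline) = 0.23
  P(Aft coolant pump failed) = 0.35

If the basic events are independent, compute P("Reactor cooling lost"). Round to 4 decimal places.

P(Secondary loop down) [OR] = 1 − (1−0.23) × (1−0.39) × (1−0.22) = 0.633634
P(Emergency loop lost) [OR] = 1 − (1−0.633634) × (1−0.44) = 0.794835
P(Heat-sink path down) [AND] = 0.26 × 0.37 = 0.096200
P(Primary loop unavailable) [OR] = 1 − (1−0.096200) × (1−0.23) × (1−0.35) = 0.547648
P(Reactor cooling lost) [OR] = 1 − (1−0.794835) × (1−0.547648) = 0.907193
Rounded to 4 decimal places: P(Reactor cooling lost) ≈ 0.9072.

0.9072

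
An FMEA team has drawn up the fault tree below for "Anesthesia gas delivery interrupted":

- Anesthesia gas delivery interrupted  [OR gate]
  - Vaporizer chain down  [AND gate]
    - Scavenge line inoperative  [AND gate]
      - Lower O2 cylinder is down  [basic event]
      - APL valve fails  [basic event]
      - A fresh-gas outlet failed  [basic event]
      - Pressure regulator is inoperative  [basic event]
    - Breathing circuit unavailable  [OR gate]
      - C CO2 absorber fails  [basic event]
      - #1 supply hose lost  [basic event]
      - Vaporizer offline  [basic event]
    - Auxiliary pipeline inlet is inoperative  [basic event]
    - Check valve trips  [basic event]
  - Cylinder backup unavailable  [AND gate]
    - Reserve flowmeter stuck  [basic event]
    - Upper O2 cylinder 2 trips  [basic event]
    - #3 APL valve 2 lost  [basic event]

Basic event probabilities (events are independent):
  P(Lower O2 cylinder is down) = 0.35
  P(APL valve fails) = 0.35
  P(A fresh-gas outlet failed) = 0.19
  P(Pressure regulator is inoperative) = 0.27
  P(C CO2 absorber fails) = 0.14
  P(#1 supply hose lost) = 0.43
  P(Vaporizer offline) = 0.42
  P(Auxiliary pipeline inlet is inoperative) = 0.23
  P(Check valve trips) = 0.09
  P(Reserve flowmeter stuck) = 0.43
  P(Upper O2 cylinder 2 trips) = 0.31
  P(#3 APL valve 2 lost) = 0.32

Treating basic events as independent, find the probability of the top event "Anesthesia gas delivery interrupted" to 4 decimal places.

0.0427

P(Scavenge line inoperative) [AND] = 0.35 × 0.35 × 0.19 × 0.27 = 0.006284
P(Breathing circuit unavailable) [OR] = 1 − (1−0.14) × (1−0.43) × (1−0.42) = 0.715684
P(Vaporizer chain down) [AND] = 0.006284 × 0.715684 × 0.23 × 0.09 = 0.000093
P(Cylinder backup unavailable) [AND] = 0.43 × 0.31 × 0.32 = 0.042656
P(Anesthesia gas delivery interrupted) [OR] = 1 − (1−0.000093) × (1−0.042656) = 0.042745
Rounded to 4 decimal places: P(Anesthesia gas delivery interrupted) ≈ 0.0427.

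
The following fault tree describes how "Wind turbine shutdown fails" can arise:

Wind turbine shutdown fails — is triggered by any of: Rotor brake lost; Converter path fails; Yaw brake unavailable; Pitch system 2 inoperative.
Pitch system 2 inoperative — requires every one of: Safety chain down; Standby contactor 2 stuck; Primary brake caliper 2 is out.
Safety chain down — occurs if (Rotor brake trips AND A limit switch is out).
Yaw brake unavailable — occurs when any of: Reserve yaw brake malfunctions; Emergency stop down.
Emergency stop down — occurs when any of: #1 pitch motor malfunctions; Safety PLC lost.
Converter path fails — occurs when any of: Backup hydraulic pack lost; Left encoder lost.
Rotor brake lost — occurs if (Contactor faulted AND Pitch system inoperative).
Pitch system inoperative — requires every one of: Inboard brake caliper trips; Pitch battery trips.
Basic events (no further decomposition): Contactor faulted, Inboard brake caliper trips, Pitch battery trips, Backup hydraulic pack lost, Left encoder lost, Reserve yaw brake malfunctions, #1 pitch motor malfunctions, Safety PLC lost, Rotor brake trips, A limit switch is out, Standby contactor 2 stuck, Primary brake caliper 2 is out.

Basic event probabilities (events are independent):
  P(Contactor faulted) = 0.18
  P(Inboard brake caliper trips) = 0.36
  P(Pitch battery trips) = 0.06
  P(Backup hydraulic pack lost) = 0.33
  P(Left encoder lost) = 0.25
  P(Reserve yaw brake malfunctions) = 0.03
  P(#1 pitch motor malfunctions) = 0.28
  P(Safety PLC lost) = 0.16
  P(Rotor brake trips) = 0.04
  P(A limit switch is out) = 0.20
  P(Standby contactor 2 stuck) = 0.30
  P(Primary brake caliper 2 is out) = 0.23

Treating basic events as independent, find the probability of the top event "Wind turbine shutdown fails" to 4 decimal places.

P(Pitch system inoperative) [AND] = 0.36 × 0.06 = 0.021600
P(Rotor brake lost) [AND] = 0.18 × 0.021600 = 0.003888
P(Converter path fails) [OR] = 1 − (1−0.33) × (1−0.25) = 0.497500
P(Emergency stop down) [OR] = 1 − (1−0.28) × (1−0.16) = 0.395200
P(Yaw brake unavailable) [OR] = 1 − (1−0.03) × (1−0.395200) = 0.413344
P(Safety chain down) [AND] = 0.04 × 0.20 = 0.008000
P(Pitch system 2 inoperative) [AND] = 0.008000 × 0.30 × 0.23 = 0.000552
P(Wind turbine shutdown fails) [OR] = 1 − (1−0.003888) × (1−0.497500) × (1−0.413344) × (1−0.000552) = 0.706514
Rounded to 4 decimal places: P(Wind turbine shutdown fails) ≈ 0.7065.

0.7065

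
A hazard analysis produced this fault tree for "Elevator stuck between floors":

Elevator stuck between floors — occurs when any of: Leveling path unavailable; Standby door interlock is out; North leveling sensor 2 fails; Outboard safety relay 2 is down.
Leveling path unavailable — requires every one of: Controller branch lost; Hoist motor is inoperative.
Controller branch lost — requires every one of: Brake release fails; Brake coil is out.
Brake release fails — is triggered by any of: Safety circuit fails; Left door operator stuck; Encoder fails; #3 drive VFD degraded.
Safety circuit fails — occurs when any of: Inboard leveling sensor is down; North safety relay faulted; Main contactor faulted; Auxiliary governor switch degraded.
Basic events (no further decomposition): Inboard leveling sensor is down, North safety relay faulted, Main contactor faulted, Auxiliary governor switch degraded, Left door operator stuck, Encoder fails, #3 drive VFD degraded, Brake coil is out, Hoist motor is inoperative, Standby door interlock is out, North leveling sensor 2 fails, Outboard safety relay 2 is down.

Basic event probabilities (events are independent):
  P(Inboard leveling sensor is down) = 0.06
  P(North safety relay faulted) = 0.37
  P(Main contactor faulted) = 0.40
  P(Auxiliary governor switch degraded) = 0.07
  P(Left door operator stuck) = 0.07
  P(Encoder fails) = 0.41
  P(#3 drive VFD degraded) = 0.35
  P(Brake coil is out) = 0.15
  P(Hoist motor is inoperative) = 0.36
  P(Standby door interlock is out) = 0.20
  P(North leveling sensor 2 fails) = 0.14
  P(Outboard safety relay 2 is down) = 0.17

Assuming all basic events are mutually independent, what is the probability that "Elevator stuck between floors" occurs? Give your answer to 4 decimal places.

0.4562

P(Safety circuit fails) [OR] = 1 − (1−0.06) × (1−0.37) × (1−0.40) × (1−0.07) = 0.669552
P(Brake release fails) [OR] = 1 − (1−0.669552) × (1−0.07) × (1−0.41) × (1−0.35) = 0.882144
P(Controller branch lost) [AND] = 0.882144 × 0.15 = 0.132322
P(Leveling path unavailable) [AND] = 0.132322 × 0.36 = 0.047636
P(Elevator stuck between floors) [OR] = 1 − (1−0.047636) × (1−0.20) × (1−0.14) × (1−0.17) = 0.456162
Rounded to 4 decimal places: P(Elevator stuck between floors) ≈ 0.4562.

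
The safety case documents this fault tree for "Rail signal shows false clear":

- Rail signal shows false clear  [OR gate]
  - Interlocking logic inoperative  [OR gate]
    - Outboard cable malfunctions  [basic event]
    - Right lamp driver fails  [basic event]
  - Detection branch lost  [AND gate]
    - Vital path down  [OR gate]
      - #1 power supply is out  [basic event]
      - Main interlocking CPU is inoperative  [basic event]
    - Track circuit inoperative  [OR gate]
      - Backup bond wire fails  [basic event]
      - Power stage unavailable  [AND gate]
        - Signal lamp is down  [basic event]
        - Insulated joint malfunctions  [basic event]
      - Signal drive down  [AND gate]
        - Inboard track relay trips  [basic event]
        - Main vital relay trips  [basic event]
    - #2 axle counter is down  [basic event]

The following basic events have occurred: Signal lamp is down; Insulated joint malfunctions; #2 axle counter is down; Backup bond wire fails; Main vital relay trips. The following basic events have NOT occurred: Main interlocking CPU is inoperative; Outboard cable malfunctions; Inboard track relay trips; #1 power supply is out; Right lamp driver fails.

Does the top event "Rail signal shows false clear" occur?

Interlocking logic inoperative [OR]: Outboard cable malfunctions=not, Right lamp driver fails=not → no input occurs → does not occur.
Vital path down [OR]: #1 power supply is out=not, Main interlocking CPU is inoperative=not → no input occurs → does not occur.
Power stage unavailable [AND]: Signal lamp is down=occurs, Insulated joint malfunctions=occurs → all inputs occur → occurs.
Signal drive down [AND]: Inboard track relay trips=not, Main vital relay trips=occurs → not all inputs occur → does not occur.
Track circuit inoperative [OR]: Backup bond wire fails=occurs, Power stage unavailable=occurs, Signal drive down=not → at least one input occurs → occurs.
Detection branch lost [AND]: Vital path down=not, Track circuit inoperative=occurs, #2 axle counter is down=occurs → not all inputs occur → does not occur.
Rail signal shows false clear [OR]: Interlocking logic inoperative=not, Detection branch lost=not → no input occurs → does not occur.

No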